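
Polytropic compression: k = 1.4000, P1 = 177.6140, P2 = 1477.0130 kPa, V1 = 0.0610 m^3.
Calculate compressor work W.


(k-1)/k = 0.2857
(P2/P1)^exp = 1.8316
W = 3.5000 * 177.6140 * 0.0610 * (1.8316 - 1) = 31.5348 kJ

31.5348 kJ


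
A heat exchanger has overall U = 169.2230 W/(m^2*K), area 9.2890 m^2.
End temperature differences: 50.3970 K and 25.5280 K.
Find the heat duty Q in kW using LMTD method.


LMTD = 36.5637 K
Q = 169.2230 * 9.2890 * 36.5637 = 57474.9093 W = 57.4749 kW

57.4749 kW


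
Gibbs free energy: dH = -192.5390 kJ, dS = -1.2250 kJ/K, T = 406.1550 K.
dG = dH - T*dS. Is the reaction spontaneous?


T*dS = 406.1550 * -1.2250 = -497.5399 kJ
dG = -192.5390 + 497.5399 = 305.0009 kJ (non-spontaneous)

dG = 305.0009 kJ, non-spontaneous


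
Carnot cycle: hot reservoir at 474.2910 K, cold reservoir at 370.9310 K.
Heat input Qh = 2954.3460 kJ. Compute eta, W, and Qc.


eta = 1 - 370.9310/474.2910 = 0.2179
W = 0.2179 * 2954.3460 = 643.8267 kJ
Qc = 2954.3460 - 643.8267 = 2310.5193 kJ

eta = 21.7925%, W = 643.8267 kJ, Qc = 2310.5193 kJ


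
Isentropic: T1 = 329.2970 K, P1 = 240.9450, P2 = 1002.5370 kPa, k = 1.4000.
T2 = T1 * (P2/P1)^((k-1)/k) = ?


(k-1)/k = 0.2857
(P2/P1)^exp = 1.5028
T2 = 329.2970 * 1.5028 = 494.8768 K

494.8768 K


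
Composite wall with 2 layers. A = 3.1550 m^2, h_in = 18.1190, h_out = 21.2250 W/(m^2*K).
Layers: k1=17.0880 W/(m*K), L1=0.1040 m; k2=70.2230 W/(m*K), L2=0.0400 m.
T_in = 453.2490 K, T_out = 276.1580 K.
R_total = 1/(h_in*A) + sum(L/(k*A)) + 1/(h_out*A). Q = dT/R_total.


R_conv_in = 1/(18.1190*3.1550) = 0.0175
R_1 = 0.1040/(17.0880*3.1550) = 0.0019
R_2 = 0.0400/(70.2230*3.1550) = 0.0002
R_conv_out = 1/(21.2250*3.1550) = 0.0149
R_total = 0.0345 K/W
Q = 177.0910 / 0.0345 = 5127.7401 W

R_total = 0.0345 K/W, Q = 5127.7401 W


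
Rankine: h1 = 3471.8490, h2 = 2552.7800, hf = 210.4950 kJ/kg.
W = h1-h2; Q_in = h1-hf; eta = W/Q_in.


W = 919.0690 kJ/kg
Q_in = 3261.3540 kJ/kg
eta = 0.2818 = 28.1806%

eta = 28.1806%


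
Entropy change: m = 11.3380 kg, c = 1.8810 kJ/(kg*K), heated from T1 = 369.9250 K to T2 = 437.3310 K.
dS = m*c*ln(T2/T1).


T2/T1 = 1.1822
ln(T2/T1) = 0.1674
dS = 11.3380 * 1.8810 * 0.1674 = 3.5699 kJ/K

3.5699 kJ/K


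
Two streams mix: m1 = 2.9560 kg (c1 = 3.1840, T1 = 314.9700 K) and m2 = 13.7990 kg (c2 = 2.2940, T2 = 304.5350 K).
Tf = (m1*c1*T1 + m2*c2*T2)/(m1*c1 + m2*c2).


num = 12604.4942
den = 41.0668
Tf = 306.9265 K

306.9265 K


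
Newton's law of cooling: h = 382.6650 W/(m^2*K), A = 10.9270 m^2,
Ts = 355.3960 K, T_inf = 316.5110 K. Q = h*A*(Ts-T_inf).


dT = 38.8850 K
Q = 382.6650 * 10.9270 * 38.8850 = 162592.9790 W

162592.9790 W


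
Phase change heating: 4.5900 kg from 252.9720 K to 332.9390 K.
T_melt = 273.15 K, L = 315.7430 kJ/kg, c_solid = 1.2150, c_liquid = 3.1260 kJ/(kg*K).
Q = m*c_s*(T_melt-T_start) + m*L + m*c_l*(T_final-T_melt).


Q1 (sensible, solid) = 4.5900 * 1.2150 * 20.1780 = 112.5297 kJ
Q2 (latent) = 4.5900 * 315.7430 = 1449.2604 kJ
Q3 (sensible, liquid) = 4.5900 * 3.1260 * 59.7890 = 857.8729 kJ
Q_total = 2419.6629 kJ

2419.6629 kJ


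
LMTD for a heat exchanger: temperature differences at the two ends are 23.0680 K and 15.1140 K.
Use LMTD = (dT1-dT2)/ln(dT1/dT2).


dT1/dT2 = 1.5263
ln(dT1/dT2) = 0.4228
LMTD = 7.9540 / 0.4228 = 18.8116 K

18.8116 K


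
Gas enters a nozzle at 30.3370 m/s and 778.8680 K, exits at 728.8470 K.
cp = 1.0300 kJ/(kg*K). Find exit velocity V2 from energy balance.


dT = 50.0210 K
2*cp*1000*dT = 103043.2600
V1^2 = 920.3336
V2 = sqrt(103963.5936) = 322.4339 m/s

322.4339 m/s


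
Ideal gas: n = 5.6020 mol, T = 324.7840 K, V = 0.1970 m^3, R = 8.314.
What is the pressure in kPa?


P = nRT/V = 5.6020 * 8.314 * 324.7840 / 0.1970
= 15126.8239 / 0.1970 = 76785.9081 Pa = 76.7859 kPa

76.7859 kPa


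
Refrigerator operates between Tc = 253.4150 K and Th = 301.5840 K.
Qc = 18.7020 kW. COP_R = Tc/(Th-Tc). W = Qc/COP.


COP = 253.4150 / 48.1690 = 5.2610
W = 18.7020 / 5.2610 = 3.5549 kW

COP = 5.2610, W = 3.5549 kW


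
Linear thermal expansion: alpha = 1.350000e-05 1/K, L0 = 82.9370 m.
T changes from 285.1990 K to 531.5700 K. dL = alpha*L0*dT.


dT = 246.3710 K
dL = 1.350000e-05 * 82.9370 * 246.3710 = 0.275849 m
L_final = 83.212849 m

dL = 0.275849 m


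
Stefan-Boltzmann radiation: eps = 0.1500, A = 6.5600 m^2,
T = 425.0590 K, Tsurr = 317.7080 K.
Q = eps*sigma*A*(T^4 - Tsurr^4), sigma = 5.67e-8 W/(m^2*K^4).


T^4 = 3.2644e+10
Tsurr^4 = 1.0189e+10
Q = 0.1500 * 5.67e-8 * 6.5600 * 2.2455e+10 = 1252.8249 W

1252.8249 W


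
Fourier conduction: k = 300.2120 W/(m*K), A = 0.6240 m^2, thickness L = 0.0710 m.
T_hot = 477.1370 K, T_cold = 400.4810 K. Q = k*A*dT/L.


dT = 76.6560 K
Q = 300.2120 * 0.6240 * 76.6560 / 0.0710 = 202255.5474 W

202255.5474 W


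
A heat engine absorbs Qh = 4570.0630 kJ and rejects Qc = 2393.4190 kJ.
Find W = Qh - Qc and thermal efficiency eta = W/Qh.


W = 4570.0630 - 2393.4190 = 2176.6440 kJ
eta = 2176.6440 / 4570.0630 = 0.4763 = 47.6283%

W = 2176.6440 kJ, eta = 47.6283%


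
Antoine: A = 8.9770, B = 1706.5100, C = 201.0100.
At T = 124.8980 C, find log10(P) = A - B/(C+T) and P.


C+T = 325.9080
B/(C+T) = 5.2362
log10(P) = 8.9770 - 5.2362 = 3.7408
P = 10^3.7408 = 5505.9093 mmHg

5505.9093 mmHg


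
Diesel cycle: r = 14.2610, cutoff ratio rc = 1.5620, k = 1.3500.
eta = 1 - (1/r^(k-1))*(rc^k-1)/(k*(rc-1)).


r^(k-1) = 2.5349
rc^k = 1.8259
eta = 0.5706 = 57.0574%

57.0574%


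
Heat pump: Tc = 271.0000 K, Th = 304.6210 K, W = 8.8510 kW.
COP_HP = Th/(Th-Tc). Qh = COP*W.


COP = 304.6210 / 33.6210 = 9.0604
Qh = 9.0604 * 8.8510 = 80.1939 kW

COP = 9.0604, Qh = 80.1939 kW


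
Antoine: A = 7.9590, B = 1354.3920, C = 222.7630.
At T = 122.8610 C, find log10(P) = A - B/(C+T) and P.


C+T = 345.6240
B/(C+T) = 3.9187
log10(P) = 7.9590 - 3.9187 = 4.0403
P = 10^4.0403 = 10972.7074 mmHg

10972.7074 mmHg


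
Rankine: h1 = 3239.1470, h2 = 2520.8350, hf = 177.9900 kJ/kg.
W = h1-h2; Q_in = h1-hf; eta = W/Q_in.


W = 718.3120 kJ/kg
Q_in = 3061.1570 kJ/kg
eta = 0.2347 = 23.4654%

eta = 23.4654%


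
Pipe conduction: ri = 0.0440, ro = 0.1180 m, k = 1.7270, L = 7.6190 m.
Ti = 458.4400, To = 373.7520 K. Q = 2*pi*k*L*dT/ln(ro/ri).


dT = 84.6880 K
ln(ro/ri) = 0.9865
Q = 2*pi*1.7270*7.6190*84.6880 / 0.9865 = 7097.3655 W

7097.3655 W


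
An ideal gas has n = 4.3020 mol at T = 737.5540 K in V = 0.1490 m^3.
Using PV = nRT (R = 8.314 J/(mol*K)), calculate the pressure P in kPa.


P = nRT/V = 4.3020 * 8.314 * 737.5540 / 0.1490
= 26379.9671 / 0.1490 = 177046.7588 Pa = 177.0468 kPa

177.0468 kPa


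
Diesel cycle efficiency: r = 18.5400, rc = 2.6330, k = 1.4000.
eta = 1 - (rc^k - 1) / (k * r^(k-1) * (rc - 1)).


r^(k-1) = 3.2155
rc^k = 3.8782
eta = 0.6085 = 60.8471%

60.8471%


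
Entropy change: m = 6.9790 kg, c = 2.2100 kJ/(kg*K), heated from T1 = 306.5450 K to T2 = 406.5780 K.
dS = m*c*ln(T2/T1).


T2/T1 = 1.3263
ln(T2/T1) = 0.2824
dS = 6.9790 * 2.2100 * 0.2824 = 4.3558 kJ/K

4.3558 kJ/K


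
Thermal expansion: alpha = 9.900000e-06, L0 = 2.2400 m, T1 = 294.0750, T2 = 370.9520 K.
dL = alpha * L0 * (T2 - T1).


dT = 76.8770 K
dL = 9.900000e-06 * 2.2400 * 76.8770 = 0.001705 m
L_final = 2.241705 m

dL = 0.001705 m


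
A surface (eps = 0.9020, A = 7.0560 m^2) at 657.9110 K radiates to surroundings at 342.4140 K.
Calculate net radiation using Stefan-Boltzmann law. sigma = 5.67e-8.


T^4 = 1.8736e+11
Tsurr^4 = 1.3747e+10
Q = 0.9020 * 5.67e-8 * 7.0560 * 1.7361e+11 = 62650.0780 W

62650.0780 W


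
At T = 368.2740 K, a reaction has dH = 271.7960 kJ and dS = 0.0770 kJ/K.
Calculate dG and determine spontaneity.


T*dS = 368.2740 * 0.0770 = 28.3571 kJ
dG = 271.7960 - 28.3571 = 243.4389 kJ (non-spontaneous)

dG = 243.4389 kJ, non-spontaneous


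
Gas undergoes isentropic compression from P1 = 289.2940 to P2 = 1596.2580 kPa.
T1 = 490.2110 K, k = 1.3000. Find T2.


(k-1)/k = 0.2308
(P2/P1)^exp = 1.4831
T2 = 490.2110 * 1.4831 = 727.0416 K

727.0416 K


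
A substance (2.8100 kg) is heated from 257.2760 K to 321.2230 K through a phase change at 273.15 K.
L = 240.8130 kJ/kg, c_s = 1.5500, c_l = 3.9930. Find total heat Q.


Q1 (sensible, solid) = 2.8100 * 1.5500 * 15.8740 = 69.1392 kJ
Q2 (latent) = 2.8100 * 240.8130 = 676.6845 kJ
Q3 (sensible, liquid) = 2.8100 * 3.9930 * 48.0730 = 539.3949 kJ
Q_total = 1285.2187 kJ

1285.2187 kJ


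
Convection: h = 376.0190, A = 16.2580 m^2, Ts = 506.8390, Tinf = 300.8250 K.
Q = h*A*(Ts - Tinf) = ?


dT = 206.0140 K
Q = 376.0190 * 16.2580 * 206.0140 = 1259428.8682 W

1259428.8682 W


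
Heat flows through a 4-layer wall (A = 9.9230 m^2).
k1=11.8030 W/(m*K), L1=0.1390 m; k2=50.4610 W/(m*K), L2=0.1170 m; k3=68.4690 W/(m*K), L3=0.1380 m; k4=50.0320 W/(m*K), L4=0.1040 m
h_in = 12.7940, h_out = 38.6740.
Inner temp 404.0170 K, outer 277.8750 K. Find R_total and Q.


R_conv_in = 1/(12.7940*9.9230) = 0.0079
R_1 = 0.1390/(11.8030*9.9230) = 0.0012
R_2 = 0.1170/(50.4610*9.9230) = 0.0002
R_3 = 0.1380/(68.4690*9.9230) = 0.0002
R_4 = 0.1040/(50.0320*9.9230) = 0.0002
R_conv_out = 1/(38.6740*9.9230) = 0.0026
R_total = 0.0123 K/W
Q = 126.1420 / 0.0123 = 10242.4086 W

R_total = 0.0123 K/W, Q = 10242.4086 W


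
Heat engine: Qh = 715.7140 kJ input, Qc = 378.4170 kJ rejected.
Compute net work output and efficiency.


W = 715.7140 - 378.4170 = 337.2970 kJ
eta = 337.2970 / 715.7140 = 0.4713 = 47.1273%

W = 337.2970 kJ, eta = 47.1273%


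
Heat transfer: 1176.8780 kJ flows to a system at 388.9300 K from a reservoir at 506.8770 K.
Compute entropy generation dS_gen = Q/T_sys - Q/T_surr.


dS_sys = 1176.8780/388.9300 = 3.0259 kJ/K
dS_surr = -1176.8780/506.8770 = -2.3218 kJ/K
dS_gen = 3.0259 - 2.3218 = 0.7041 kJ/K (irreversible)

dS_gen = 0.7041 kJ/K, irreversible


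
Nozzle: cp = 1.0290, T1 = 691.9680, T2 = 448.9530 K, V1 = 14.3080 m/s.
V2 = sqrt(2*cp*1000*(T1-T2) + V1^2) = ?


dT = 243.0150 K
2*cp*1000*dT = 500124.8700
V1^2 = 204.7189
V2 = sqrt(500329.5889) = 707.3398 m/s

707.3398 m/s


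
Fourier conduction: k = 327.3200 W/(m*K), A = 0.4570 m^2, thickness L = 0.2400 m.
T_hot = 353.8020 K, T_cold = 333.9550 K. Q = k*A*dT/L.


dT = 19.8470 K
Q = 327.3200 * 0.4570 * 19.8470 / 0.2400 = 12370.0761 W

12370.0761 W


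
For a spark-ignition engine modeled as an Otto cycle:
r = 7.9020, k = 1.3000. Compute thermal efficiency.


r^(k-1) = 1.8592
eta = 1 - 1/1.8592 = 0.4621 = 46.2128%

46.2128%


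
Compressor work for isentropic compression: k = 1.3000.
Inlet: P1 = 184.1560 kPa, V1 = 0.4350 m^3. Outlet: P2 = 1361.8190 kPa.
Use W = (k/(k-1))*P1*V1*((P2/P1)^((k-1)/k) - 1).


(k-1)/k = 0.2308
(P2/P1)^exp = 1.5868
W = 4.3333 * 184.1560 * 0.4350 * (1.5868 - 1) = 203.6994 kJ

203.6994 kJ


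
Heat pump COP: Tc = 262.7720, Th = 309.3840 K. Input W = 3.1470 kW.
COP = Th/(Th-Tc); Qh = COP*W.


COP = 309.3840 / 46.6120 = 6.6374
Qh = 6.6374 * 3.1470 = 20.8880 kW

COP = 6.6374, Qh = 20.8880 kW


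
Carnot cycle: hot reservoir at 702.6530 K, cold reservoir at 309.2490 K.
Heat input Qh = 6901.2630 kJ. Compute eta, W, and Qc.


eta = 1 - 309.2490/702.6530 = 0.5599
W = 0.5599 * 6901.2630 = 3863.9050 kJ
Qc = 6901.2630 - 3863.9050 = 3037.3580 kJ

eta = 55.9884%, W = 3863.9050 kJ, Qc = 3037.3580 kJ


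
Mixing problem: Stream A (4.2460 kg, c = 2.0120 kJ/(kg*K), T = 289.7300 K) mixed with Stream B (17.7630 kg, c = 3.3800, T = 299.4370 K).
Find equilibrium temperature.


num = 20453.0296
den = 68.5819
Tf = 298.2278 K

298.2278 K


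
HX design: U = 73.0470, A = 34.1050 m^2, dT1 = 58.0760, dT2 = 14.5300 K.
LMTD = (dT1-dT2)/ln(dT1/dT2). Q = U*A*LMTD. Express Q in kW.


LMTD = 31.4290 K
Q = 73.0470 * 34.1050 * 31.4290 = 78297.9826 W = 78.2980 kW

78.2980 kW


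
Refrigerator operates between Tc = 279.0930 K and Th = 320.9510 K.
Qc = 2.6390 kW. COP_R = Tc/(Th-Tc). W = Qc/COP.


COP = 279.0930 / 41.8580 = 6.6676
W = 2.6390 / 6.6676 = 0.3958 kW

COP = 6.6676, W = 0.3958 kW


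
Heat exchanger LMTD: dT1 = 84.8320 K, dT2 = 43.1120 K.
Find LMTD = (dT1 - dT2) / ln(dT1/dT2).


dT1/dT2 = 1.9677
ln(dT1/dT2) = 0.6769
LMTD = 41.7200 / 0.6769 = 61.6365 K

61.6365 K


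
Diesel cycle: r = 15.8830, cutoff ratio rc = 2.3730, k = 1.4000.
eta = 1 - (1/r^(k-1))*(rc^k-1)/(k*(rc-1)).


r^(k-1) = 3.0225
rc^k = 3.3529
eta = 0.5950 = 59.5027%

59.5027%


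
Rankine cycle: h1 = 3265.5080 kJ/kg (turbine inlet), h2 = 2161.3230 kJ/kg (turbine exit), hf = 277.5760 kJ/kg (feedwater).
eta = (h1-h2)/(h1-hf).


W = 1104.1850 kJ/kg
Q_in = 2987.9320 kJ/kg
eta = 0.3695 = 36.9548%

eta = 36.9548%


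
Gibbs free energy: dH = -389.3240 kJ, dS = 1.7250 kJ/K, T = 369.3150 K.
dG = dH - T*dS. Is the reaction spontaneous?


T*dS = 369.3150 * 1.7250 = 637.0684 kJ
dG = -389.3240 - 637.0684 = -1026.3924 kJ (spontaneous)

dG = -1026.3924 kJ, spontaneous


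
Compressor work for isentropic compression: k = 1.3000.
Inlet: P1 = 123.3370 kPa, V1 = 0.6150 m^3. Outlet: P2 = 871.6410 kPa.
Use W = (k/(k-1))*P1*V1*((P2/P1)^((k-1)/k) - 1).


(k-1)/k = 0.2308
(P2/P1)^exp = 1.5703
W = 4.3333 * 123.3370 * 0.6150 * (1.5703 - 1) = 187.4499 kJ

187.4499 kJ


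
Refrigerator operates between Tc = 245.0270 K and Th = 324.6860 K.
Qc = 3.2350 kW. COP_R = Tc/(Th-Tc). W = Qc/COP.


COP = 245.0270 / 79.6590 = 3.0759
W = 3.2350 / 3.0759 = 1.0517 kW

COP = 3.0759, W = 1.0517 kW


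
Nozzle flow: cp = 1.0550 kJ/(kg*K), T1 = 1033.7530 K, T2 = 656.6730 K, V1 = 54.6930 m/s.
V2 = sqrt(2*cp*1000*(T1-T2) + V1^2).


dT = 377.0800 K
2*cp*1000*dT = 795638.8000
V1^2 = 2991.3242
V2 = sqrt(798630.1242) = 893.6611 m/s

893.6611 m/s


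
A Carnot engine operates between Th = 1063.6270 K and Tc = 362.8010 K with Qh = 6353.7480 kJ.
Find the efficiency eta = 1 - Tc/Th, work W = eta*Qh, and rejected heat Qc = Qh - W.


eta = 1 - 362.8010/1063.6270 = 0.6589
W = 0.6589 * 6353.7480 = 4186.4975 kJ
Qc = 6353.7480 - 4186.4975 = 2167.2505 kJ

eta = 65.8902%, W = 4186.4975 kJ, Qc = 2167.2505 kJ


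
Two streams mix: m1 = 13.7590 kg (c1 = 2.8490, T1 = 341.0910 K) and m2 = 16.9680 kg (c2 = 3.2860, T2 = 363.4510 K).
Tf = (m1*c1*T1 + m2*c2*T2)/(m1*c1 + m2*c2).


num = 33635.4416
den = 94.9562
Tf = 354.2204 K

354.2204 K


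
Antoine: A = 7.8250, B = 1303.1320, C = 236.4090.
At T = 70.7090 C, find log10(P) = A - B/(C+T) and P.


C+T = 307.1180
B/(C+T) = 4.2431
log10(P) = 7.8250 - 4.2431 = 3.5819
P = 10^3.5819 = 3818.5744 mmHg

3818.5744 mmHg


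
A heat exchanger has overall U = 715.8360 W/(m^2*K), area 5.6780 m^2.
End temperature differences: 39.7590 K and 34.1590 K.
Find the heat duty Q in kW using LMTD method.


LMTD = 36.8882 K
Q = 715.8360 * 5.6780 * 36.8882 = 149932.6377 W = 149.9326 kW

149.9326 kW


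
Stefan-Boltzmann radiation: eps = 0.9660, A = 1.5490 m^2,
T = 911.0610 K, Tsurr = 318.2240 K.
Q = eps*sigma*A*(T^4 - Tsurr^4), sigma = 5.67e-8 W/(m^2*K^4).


T^4 = 6.8895e+11
Tsurr^4 = 1.0255e+10
Q = 0.9660 * 5.67e-8 * 1.5490 * 6.7870e+11 = 57582.2279 W

57582.2279 W


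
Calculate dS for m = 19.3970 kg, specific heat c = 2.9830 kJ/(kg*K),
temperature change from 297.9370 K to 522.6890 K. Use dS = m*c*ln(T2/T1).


T2/T1 = 1.7544
ln(T2/T1) = 0.5621
dS = 19.3970 * 2.9830 * 0.5621 = 32.5241 kJ/K

32.5241 kJ/K


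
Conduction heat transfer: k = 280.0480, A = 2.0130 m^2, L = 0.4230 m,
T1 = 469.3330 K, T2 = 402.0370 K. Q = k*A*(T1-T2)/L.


dT = 67.2960 K
Q = 280.0480 * 2.0130 * 67.2960 / 0.4230 = 89686.0989 W

89686.0989 W


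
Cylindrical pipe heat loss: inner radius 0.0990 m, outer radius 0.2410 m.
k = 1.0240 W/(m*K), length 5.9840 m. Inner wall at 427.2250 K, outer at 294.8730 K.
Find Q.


dT = 132.3520 K
ln(ro/ri) = 0.8897
Q = 2*pi*1.0240*5.9840*132.3520 / 0.8897 = 5727.5582 W

5727.5582 W


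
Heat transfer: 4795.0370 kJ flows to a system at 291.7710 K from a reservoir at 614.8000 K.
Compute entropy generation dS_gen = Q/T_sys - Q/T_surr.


dS_sys = 4795.0370/291.7710 = 16.4342 kJ/K
dS_surr = -4795.0370/614.8000 = -7.7993 kJ/K
dS_gen = 16.4342 - 7.7993 = 8.6349 kJ/K (irreversible)

dS_gen = 8.6349 kJ/K, irreversible


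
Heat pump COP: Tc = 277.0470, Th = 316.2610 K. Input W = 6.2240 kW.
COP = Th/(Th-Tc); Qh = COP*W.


COP = 316.2610 / 39.2140 = 8.0650
Qh = 8.0650 * 6.2240 = 50.1966 kW

COP = 8.0650, Qh = 50.1966 kW


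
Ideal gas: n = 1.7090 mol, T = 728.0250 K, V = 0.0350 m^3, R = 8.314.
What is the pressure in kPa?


P = nRT/V = 1.7090 * 8.314 * 728.0250 / 0.0350
= 10344.2349 / 0.0350 = 295549.5698 Pa = 295.5496 kPa

295.5496 kPa


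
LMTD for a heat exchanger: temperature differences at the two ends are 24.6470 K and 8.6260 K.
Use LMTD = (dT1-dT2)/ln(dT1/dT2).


dT1/dT2 = 2.8573
ln(dT1/dT2) = 1.0499
LMTD = 16.0210 / 1.0499 = 15.2599 K

15.2599 K


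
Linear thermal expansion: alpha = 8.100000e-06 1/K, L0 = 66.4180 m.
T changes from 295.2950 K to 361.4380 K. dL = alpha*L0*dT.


dT = 66.1430 K
dL = 8.100000e-06 * 66.4180 * 66.1430 = 0.035584 m
L_final = 66.453584 m

dL = 0.035584 m


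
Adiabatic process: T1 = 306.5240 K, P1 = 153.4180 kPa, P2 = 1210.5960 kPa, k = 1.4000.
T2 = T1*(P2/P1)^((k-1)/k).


(k-1)/k = 0.2857
(P2/P1)^exp = 1.8044
T2 = 306.5240 * 1.8044 = 553.0766 K

553.0766 K


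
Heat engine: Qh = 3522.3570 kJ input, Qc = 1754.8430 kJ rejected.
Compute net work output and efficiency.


W = 3522.3570 - 1754.8430 = 1767.5140 kJ
eta = 1767.5140 / 3522.3570 = 0.5018 = 50.1799%

W = 1767.5140 kJ, eta = 50.1799%


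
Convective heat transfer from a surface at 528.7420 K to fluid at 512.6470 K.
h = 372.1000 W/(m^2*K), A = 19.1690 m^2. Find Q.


dT = 16.0950 K
Q = 372.1000 * 19.1690 * 16.0950 = 114802.1730 W

114802.1730 W


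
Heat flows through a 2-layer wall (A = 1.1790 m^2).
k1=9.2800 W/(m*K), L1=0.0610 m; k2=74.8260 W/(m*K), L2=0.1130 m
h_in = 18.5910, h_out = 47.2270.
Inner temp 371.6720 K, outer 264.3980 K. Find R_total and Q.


R_conv_in = 1/(18.5910*1.1790) = 0.0456
R_1 = 0.0610/(9.2800*1.1790) = 0.0056
R_2 = 0.1130/(74.8260*1.1790) = 0.0013
R_conv_out = 1/(47.2270*1.1790) = 0.0180
R_total = 0.0704 K/W
Q = 107.2740 / 0.0704 = 1522.9409 W

R_total = 0.0704 K/W, Q = 1522.9409 W


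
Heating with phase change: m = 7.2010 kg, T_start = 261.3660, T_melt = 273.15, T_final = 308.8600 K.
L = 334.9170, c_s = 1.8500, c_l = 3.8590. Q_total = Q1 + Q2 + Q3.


Q1 (sensible, solid) = 7.2010 * 1.8500 * 11.7840 = 156.9847 kJ
Q2 (latent) = 7.2010 * 334.9170 = 2411.7373 kJ
Q3 (sensible, liquid) = 7.2010 * 3.8590 * 35.7100 = 992.3330 kJ
Q_total = 3561.0550 kJ

3561.0550 kJ


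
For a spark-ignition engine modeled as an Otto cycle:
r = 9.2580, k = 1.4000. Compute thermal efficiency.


r^(k-1) = 2.4356
eta = 1 - 1/2.4356 = 0.5894 = 58.9424%

58.9424%


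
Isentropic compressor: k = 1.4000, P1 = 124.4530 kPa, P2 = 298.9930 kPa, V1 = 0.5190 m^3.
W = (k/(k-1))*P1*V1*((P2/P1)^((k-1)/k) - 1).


(k-1)/k = 0.2857
(P2/P1)^exp = 1.2846
W = 3.5000 * 124.4530 * 0.5190 * (1.2846 - 1) = 64.3331 kJ

64.3331 kJ


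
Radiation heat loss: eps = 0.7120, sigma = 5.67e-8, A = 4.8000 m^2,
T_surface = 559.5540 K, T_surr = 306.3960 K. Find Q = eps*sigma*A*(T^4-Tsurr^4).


T^4 = 9.8032e+10
Tsurr^4 = 8.8132e+09
Q = 0.7120 * 5.67e-8 * 4.8000 * 8.9219e+10 = 17288.6453 W

17288.6453 W


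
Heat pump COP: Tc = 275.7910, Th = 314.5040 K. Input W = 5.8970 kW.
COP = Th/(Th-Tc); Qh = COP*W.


COP = 314.5040 / 38.7130 = 8.1240
Qh = 8.1240 * 5.8970 = 47.9072 kW

COP = 8.1240, Qh = 47.9072 kW


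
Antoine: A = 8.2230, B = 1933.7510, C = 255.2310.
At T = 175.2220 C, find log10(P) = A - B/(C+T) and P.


C+T = 430.4530
B/(C+T) = 4.4924
log10(P) = 8.2230 - 4.4924 = 3.7306
P = 10^3.7306 = 5378.2044 mmHg

5378.2044 mmHg


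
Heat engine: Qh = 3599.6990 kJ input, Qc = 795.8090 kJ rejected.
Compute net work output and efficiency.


W = 3599.6990 - 795.8090 = 2803.8900 kJ
eta = 2803.8900 / 3599.6990 = 0.7789 = 77.8923%

W = 2803.8900 kJ, eta = 77.8923%


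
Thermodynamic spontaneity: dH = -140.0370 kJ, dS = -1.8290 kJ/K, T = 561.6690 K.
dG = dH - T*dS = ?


T*dS = 561.6690 * -1.8290 = -1027.2926 kJ
dG = -140.0370 + 1027.2926 = 887.2556 kJ (non-spontaneous)

dG = 887.2556 kJ, non-spontaneous


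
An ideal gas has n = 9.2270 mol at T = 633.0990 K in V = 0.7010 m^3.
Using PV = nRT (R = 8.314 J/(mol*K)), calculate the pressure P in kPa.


P = nRT/V = 9.2270 * 8.314 * 633.0990 / 0.7010
= 48567.0996 / 0.7010 = 69282.5957 Pa = 69.2826 kPa

69.2826 kPa


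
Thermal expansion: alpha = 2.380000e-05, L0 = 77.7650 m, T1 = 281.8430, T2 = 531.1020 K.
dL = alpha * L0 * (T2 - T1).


dT = 249.2590 K
dL = 2.380000e-05 * 77.7650 * 249.2590 = 0.461330 m
L_final = 78.226330 m

dL = 0.461330 m


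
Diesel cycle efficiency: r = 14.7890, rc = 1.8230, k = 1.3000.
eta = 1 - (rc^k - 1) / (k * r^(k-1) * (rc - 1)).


r^(k-1) = 2.2438
rc^k = 2.1828
eta = 0.5073 = 50.7277%

50.7277%


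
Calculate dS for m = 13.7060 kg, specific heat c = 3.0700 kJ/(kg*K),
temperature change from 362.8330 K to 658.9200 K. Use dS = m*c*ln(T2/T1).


T2/T1 = 1.8160
ln(T2/T1) = 0.5967
dS = 13.7060 * 3.0700 * 0.5967 = 25.1059 kJ/K

25.1059 kJ/K


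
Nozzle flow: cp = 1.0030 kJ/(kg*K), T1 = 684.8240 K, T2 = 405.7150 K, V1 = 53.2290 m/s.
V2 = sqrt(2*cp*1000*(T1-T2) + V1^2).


dT = 279.1090 K
2*cp*1000*dT = 559892.6540
V1^2 = 2833.3264
V2 = sqrt(562725.9804) = 750.1506 m/s

750.1506 m/s


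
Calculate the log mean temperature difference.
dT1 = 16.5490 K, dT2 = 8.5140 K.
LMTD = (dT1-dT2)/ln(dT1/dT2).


dT1/dT2 = 1.9437
ln(dT1/dT2) = 0.6646
LMTD = 8.0350 / 0.6646 = 12.0897 K

12.0897 K


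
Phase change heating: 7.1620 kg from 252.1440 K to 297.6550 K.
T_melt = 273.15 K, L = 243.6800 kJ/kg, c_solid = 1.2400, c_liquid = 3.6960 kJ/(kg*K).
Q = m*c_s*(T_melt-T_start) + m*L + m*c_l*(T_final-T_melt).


Q1 (sensible, solid) = 7.1620 * 1.2400 * 21.0060 = 186.5518 kJ
Q2 (latent) = 7.1620 * 243.6800 = 1745.2362 kJ
Q3 (sensible, liquid) = 7.1620 * 3.6960 * 24.5050 = 648.6658 kJ
Q_total = 2580.4537 kJ

2580.4537 kJ


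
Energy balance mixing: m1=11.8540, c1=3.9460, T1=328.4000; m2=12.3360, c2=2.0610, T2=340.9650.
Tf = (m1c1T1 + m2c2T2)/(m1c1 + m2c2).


num = 24030.0636
den = 72.2004
Tf = 332.8246 K

332.8246 K


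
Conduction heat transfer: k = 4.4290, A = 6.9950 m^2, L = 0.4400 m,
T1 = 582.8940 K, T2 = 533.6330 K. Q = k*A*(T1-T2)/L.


dT = 49.2610 K
Q = 4.4290 * 6.9950 * 49.2610 / 0.4400 = 3468.5180 W

3468.5180 W


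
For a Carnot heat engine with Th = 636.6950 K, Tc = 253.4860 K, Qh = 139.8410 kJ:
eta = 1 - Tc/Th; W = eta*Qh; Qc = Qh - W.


eta = 1 - 253.4860/636.6950 = 0.6019
W = 0.6019 * 139.8410 = 84.1664 kJ
Qc = 139.8410 - 84.1664 = 55.6746 kJ

eta = 60.1872%, W = 84.1664 kJ, Qc = 55.6746 kJ


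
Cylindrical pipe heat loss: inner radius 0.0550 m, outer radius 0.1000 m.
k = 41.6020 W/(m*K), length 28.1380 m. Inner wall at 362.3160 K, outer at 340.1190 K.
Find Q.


dT = 22.1970 K
ln(ro/ri) = 0.5978
Q = 2*pi*41.6020*28.1380*22.1970 / 0.5978 = 273085.5967 W

273085.5967 W


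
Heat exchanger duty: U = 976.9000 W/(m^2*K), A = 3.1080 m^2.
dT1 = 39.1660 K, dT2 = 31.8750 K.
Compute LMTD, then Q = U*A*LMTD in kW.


LMTD = 35.3954 K
Q = 976.9000 * 3.1080 * 35.3954 = 107467.8012 W = 107.4678 kW

107.4678 kW


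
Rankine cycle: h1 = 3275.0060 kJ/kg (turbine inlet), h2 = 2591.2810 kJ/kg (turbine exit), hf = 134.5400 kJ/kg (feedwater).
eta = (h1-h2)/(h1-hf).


W = 683.7250 kJ/kg
Q_in = 3140.4660 kJ/kg
eta = 0.2177 = 21.7715%

eta = 21.7715%


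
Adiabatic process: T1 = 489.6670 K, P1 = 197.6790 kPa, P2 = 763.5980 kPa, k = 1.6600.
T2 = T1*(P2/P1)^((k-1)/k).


(k-1)/k = 0.3976
(P2/P1)^exp = 1.7114
T2 = 489.6670 * 1.7114 = 838.0083 K

838.0083 K


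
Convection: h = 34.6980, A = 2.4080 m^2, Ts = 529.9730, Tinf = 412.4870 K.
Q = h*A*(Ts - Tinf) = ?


dT = 117.4860 K
Q = 34.6980 * 2.4080 * 117.4860 = 9816.2824 W

9816.2824 W


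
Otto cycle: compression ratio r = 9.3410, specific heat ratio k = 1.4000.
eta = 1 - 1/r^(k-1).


r^(k-1) = 2.4443
eta = 1 - 1/2.4443 = 0.5909 = 59.0888%

59.0888%


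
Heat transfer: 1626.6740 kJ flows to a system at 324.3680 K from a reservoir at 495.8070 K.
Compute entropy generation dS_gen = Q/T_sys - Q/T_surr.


dS_sys = 1626.6740/324.3680 = 5.0149 kJ/K
dS_surr = -1626.6740/495.8070 = -3.2809 kJ/K
dS_gen = 5.0149 - 3.2809 = 1.7340 kJ/K (irreversible)

dS_gen = 1.7340 kJ/K, irreversible


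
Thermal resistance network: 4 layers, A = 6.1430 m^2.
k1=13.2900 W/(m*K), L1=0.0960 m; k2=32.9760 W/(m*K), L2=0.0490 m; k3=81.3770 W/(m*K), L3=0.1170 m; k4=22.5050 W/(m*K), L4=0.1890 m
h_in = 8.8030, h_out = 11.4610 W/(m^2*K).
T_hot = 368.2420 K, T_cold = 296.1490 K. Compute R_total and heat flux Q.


R_conv_in = 1/(8.8030*6.1430) = 0.0185
R_1 = 0.0960/(13.2900*6.1430) = 0.0012
R_2 = 0.0490/(32.9760*6.1430) = 0.0002
R_3 = 0.1170/(81.3770*6.1430) = 0.0002
R_4 = 0.1890/(22.5050*6.1430) = 0.0014
R_conv_out = 1/(11.4610*6.1430) = 0.0142
R_total = 0.0357 K/W
Q = 72.0930 / 0.0357 = 2018.5811 W

R_total = 0.0357 K/W, Q = 2018.5811 W


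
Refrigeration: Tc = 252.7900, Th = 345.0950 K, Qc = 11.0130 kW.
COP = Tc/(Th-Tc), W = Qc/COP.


COP = 252.7900 / 92.3050 = 2.7386
W = 11.0130 / 2.7386 = 4.0213 kW

COP = 2.7386, W = 4.0213 kW


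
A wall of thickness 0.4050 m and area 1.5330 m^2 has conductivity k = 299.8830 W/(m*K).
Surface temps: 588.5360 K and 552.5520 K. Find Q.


dT = 35.9840 K
Q = 299.8830 * 1.5330 * 35.9840 / 0.4050 = 40845.8950 W

40845.8950 W


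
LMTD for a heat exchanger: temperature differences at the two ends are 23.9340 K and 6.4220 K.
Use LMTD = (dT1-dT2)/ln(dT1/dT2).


dT1/dT2 = 3.7269
ln(dT1/dT2) = 1.3156
LMTD = 17.5120 / 1.3156 = 13.3113 K

13.3113 K


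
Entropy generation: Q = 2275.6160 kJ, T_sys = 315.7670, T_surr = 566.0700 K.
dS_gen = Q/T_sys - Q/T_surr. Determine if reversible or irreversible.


dS_sys = 2275.6160/315.7670 = 7.2066 kJ/K
dS_surr = -2275.6160/566.0700 = -4.0200 kJ/K
dS_gen = 7.2066 - 4.0200 = 3.1866 kJ/K (irreversible)

dS_gen = 3.1866 kJ/K, irreversible


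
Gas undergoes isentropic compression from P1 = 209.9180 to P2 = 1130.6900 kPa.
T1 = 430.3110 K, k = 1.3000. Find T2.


(k-1)/k = 0.2308
(P2/P1)^exp = 1.4749
T2 = 430.3110 * 1.4749 = 634.6621 K

634.6621 K


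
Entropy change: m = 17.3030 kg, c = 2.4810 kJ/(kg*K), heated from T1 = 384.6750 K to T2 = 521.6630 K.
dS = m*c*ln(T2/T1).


T2/T1 = 1.3561
ln(T2/T1) = 0.3046
dS = 17.3030 * 2.4810 * 0.3046 = 13.0771 kJ/K

13.0771 kJ/K


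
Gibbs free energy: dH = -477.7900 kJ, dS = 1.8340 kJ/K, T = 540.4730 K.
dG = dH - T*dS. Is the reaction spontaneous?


T*dS = 540.4730 * 1.8340 = 991.2275 kJ
dG = -477.7900 - 991.2275 = -1469.0175 kJ (spontaneous)

dG = -1469.0175 kJ, spontaneous


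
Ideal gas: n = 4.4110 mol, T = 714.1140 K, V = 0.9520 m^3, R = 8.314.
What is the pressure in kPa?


P = nRT/V = 4.4110 * 8.314 * 714.1140 / 0.9520
= 26188.7413 / 0.9520 = 27509.1820 Pa = 27.5092 kPa

27.5092 kPa


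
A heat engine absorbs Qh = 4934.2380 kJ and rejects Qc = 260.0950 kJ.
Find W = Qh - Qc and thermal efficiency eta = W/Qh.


W = 4934.2380 - 260.0950 = 4674.1430 kJ
eta = 4674.1430 / 4934.2380 = 0.9473 = 94.7288%

W = 4674.1430 kJ, eta = 94.7288%


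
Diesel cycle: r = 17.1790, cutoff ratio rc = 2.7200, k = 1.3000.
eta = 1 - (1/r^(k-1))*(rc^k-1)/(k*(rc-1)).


r^(k-1) = 2.3469
rc^k = 3.6723
eta = 0.4908 = 49.0768%

49.0768%


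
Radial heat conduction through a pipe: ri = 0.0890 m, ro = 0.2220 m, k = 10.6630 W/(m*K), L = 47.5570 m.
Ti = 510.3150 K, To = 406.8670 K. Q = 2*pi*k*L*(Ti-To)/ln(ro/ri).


dT = 103.4480 K
ln(ro/ri) = 0.9140
Q = 2*pi*10.6630*47.5570*103.4480 / 0.9140 = 360603.6716 W

360603.6716 W


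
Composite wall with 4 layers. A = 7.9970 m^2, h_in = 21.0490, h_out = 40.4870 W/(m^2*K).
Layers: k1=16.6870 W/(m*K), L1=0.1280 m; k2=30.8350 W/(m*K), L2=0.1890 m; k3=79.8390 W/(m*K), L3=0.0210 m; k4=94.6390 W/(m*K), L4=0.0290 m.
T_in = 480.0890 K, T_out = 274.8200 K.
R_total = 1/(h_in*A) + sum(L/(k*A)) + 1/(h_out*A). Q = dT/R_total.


R_conv_in = 1/(21.0490*7.9970) = 0.0059
R_1 = 0.1280/(16.6870*7.9970) = 0.0010
R_2 = 0.1890/(30.8350*7.9970) = 0.0008
R_3 = 0.0210/(79.8390*7.9970) = 3.2891e-05
R_4 = 0.0290/(94.6390*7.9970) = 3.8318e-05
R_conv_out = 1/(40.4870*7.9970) = 0.0031
R_total = 0.0108 K/W
Q = 205.2690 / 0.0108 = 18960.4237 W

R_total = 0.0108 K/W, Q = 18960.4237 W


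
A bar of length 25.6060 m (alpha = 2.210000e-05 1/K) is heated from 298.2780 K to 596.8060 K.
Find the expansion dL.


dT = 298.5280 K
dL = 2.210000e-05 * 25.6060 * 298.5280 = 0.168935 m
L_final = 25.774935 m

dL = 0.168935 m


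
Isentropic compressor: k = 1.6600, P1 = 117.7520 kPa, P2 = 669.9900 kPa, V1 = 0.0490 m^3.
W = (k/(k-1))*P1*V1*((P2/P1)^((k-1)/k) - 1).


(k-1)/k = 0.3976
(P2/P1)^exp = 1.9963
W = 2.5152 * 117.7520 * 0.0490 * (1.9963 - 1) = 14.4580 kJ

14.4580 kJ


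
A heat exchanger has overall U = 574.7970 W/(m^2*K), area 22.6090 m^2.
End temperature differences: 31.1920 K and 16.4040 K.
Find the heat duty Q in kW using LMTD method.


LMTD = 23.0115 K
Q = 574.7970 * 22.6090 * 23.0115 = 299047.3358 W = 299.0473 kW

299.0473 kW


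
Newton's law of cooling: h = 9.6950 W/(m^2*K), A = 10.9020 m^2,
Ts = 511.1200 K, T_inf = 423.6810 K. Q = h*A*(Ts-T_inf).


dT = 87.4390 K
Q = 9.6950 * 10.9020 * 87.4390 = 9241.8555 W

9241.8555 W


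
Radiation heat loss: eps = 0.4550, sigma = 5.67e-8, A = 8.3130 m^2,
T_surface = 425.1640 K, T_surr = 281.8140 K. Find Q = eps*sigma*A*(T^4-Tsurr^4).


T^4 = 3.2676e+10
Tsurr^4 = 6.3074e+09
Q = 0.4550 * 5.67e-8 * 8.3130 * 2.6368e+10 = 5655.0400 W

5655.0400 W


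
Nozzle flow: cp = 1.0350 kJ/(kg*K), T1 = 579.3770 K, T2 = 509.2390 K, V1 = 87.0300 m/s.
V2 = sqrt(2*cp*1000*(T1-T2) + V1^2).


dT = 70.1380 K
2*cp*1000*dT = 145185.6600
V1^2 = 7574.2209
V2 = sqrt(152759.8809) = 390.8451 m/s

390.8451 m/s


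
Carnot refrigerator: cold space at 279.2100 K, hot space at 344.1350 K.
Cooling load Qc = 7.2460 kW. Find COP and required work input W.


COP = 279.2100 / 64.9250 = 4.3005
W = 7.2460 / 4.3005 = 1.6849 kW

COP = 4.3005, W = 1.6849 kW


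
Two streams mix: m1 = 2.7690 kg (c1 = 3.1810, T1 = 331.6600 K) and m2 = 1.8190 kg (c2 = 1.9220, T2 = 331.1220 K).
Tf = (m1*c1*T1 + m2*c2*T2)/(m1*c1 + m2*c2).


num = 4078.9655
den = 12.3043
Tf = 331.5071 K

331.5071 K


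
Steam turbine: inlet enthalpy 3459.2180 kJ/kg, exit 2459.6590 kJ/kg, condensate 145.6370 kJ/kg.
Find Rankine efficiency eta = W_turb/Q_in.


W = 999.5590 kJ/kg
Q_in = 3313.5810 kJ/kg
eta = 0.3017 = 30.1655%

eta = 30.1655%


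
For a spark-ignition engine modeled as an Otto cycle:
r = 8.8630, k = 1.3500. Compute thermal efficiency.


r^(k-1) = 2.1461
eta = 1 - 1/2.1461 = 0.5340 = 53.4042%

53.4042%


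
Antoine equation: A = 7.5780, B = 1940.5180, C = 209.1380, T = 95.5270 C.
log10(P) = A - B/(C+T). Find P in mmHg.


C+T = 304.6650
B/(C+T) = 6.3693
log10(P) = 7.5780 - 6.3693 = 1.2087
P = 10^1.2087 = 16.1678 mmHg

16.1678 mmHg


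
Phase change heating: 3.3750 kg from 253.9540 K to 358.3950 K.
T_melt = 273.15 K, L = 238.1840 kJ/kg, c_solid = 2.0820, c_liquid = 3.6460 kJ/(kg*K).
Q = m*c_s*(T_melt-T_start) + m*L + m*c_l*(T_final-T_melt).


Q1 (sensible, solid) = 3.3750 * 2.0820 * 19.1960 = 134.8855 kJ
Q2 (latent) = 3.3750 * 238.1840 = 803.8710 kJ
Q3 (sensible, liquid) = 3.3750 * 3.6460 * 85.2450 = 1048.9610 kJ
Q_total = 1987.7175 kJ

1987.7175 kJ


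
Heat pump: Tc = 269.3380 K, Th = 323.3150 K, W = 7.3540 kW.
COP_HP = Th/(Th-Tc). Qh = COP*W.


COP = 323.3150 / 53.9770 = 5.9899
Qh = 5.9899 * 7.3540 = 44.0495 kW

COP = 5.9899, Qh = 44.0495 kW


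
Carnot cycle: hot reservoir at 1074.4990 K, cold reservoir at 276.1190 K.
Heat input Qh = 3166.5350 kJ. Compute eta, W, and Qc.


eta = 1 - 276.1190/1074.4990 = 0.7430
W = 0.7430 * 3166.5350 = 2352.8158 kJ
Qc = 3166.5350 - 2352.8158 = 813.7192 kJ

eta = 74.3025%, W = 2352.8158 kJ, Qc = 813.7192 kJ


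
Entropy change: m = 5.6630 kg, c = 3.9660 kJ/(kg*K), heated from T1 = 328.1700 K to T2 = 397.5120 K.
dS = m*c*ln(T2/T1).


T2/T1 = 1.2113
ln(T2/T1) = 0.1917
dS = 5.6630 * 3.9660 * 0.1917 = 4.3053 kJ/K

4.3053 kJ/K


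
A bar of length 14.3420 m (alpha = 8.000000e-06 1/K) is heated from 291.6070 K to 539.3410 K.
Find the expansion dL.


dT = 247.7340 K
dL = 8.000000e-06 * 14.3420 * 247.7340 = 0.028424 m
L_final = 14.370424 m

dL = 0.028424 m


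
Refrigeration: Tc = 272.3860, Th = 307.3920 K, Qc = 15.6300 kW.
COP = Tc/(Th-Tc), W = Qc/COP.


COP = 272.3860 / 35.0060 = 7.7811
W = 15.6300 / 7.7811 = 2.0087 kW

COP = 7.7811, W = 2.0087 kW


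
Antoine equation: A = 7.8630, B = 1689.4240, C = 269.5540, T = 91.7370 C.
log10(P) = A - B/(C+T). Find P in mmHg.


C+T = 361.2910
B/(C+T) = 4.6761
log10(P) = 7.8630 - 4.6761 = 3.1869
P = 10^3.1869 = 1537.8872 mmHg

1537.8872 mmHg


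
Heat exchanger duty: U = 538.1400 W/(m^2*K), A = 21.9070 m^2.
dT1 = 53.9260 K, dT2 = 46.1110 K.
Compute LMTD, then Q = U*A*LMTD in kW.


LMTD = 49.9166 K
Q = 538.1400 * 21.9070 * 49.9166 = 588468.2214 W = 588.4682 kW

588.4682 kW


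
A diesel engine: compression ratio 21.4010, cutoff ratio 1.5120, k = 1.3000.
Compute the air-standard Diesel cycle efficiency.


r^(k-1) = 2.5069
rc^k = 1.7117
eta = 0.5735 = 57.3491%

57.3491%


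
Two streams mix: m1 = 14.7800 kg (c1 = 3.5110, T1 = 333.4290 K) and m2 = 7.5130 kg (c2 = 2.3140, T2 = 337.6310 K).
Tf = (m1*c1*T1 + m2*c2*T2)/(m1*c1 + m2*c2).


num = 23172.2337
den = 69.2777
Tf = 334.4835 K

334.4835 K


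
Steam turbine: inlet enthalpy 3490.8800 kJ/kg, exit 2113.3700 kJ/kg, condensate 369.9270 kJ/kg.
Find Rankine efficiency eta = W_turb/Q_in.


W = 1377.5100 kJ/kg
Q_in = 3120.9530 kJ/kg
eta = 0.4414 = 44.1375%

eta = 44.1375%


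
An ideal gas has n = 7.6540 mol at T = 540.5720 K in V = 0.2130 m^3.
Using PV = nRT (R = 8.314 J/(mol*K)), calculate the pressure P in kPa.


P = nRT/V = 7.6540 * 8.314 * 540.5720 / 0.2130
= 34399.4917 / 0.2130 = 161499.9609 Pa = 161.5000 kPa

161.5000 kPa


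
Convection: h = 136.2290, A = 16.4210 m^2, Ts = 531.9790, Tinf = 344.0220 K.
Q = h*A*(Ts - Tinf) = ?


dT = 187.9570 K
Q = 136.2290 * 16.4210 * 187.9570 = 420462.8932 W

420462.8932 W


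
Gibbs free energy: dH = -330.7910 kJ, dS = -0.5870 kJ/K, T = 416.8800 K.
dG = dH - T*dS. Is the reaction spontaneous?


T*dS = 416.8800 * -0.5870 = -244.7086 kJ
dG = -330.7910 + 244.7086 = -86.0824 kJ (spontaneous)

dG = -86.0824 kJ, spontaneous


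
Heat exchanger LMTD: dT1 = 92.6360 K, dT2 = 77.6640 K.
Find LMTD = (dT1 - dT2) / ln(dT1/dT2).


dT1/dT2 = 1.1928
ln(dT1/dT2) = 0.1763
LMTD = 14.9720 / 0.1763 = 84.9302 K

84.9302 K


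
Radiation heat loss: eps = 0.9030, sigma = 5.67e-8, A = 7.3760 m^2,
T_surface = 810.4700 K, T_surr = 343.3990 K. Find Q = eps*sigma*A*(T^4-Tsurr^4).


T^4 = 4.3147e+11
Tsurr^4 = 1.3906e+10
Q = 0.9030 * 5.67e-8 * 7.3760 * 4.1756e+11 = 157692.8661 W

157692.8661 W


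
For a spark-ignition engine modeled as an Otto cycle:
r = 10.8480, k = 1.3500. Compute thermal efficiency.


r^(k-1) = 2.3034
eta = 1 - 1/2.3034 = 0.5659 = 56.5862%

56.5862%


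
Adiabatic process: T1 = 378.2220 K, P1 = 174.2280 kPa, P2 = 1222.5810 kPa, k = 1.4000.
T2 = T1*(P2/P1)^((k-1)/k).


(k-1)/k = 0.2857
(P2/P1)^exp = 1.7449
T2 = 378.2220 * 1.7449 = 659.9434 K

659.9434 K


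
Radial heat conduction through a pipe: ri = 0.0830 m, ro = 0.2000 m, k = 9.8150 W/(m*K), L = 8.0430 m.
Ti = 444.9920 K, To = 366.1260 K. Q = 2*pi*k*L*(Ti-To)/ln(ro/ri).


dT = 78.8660 K
ln(ro/ri) = 0.8795
Q = 2*pi*9.8150*8.0430*78.8660 / 0.8795 = 44478.8642 W

44478.8642 W


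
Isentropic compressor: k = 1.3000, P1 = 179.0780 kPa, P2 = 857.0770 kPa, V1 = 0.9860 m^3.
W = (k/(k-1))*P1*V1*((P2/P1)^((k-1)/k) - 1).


(k-1)/k = 0.2308
(P2/P1)^exp = 1.4352
W = 4.3333 * 179.0780 * 0.9860 * (1.4352 - 1) = 333.0031 kJ

333.0031 kJ


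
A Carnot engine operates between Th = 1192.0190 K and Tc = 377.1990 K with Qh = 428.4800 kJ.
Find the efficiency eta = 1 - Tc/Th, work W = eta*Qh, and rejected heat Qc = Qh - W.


eta = 1 - 377.1990/1192.0190 = 0.6836
W = 0.6836 * 428.4800 = 292.8930 kJ
Qc = 428.4800 - 292.8930 = 135.5870 kJ

eta = 68.3563%, W = 292.8930 kJ, Qc = 135.5870 kJ


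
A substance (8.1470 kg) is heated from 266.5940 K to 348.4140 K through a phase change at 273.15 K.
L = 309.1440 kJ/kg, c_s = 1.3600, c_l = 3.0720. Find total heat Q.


Q1 (sensible, solid) = 8.1470 * 1.3600 * 6.5560 = 72.6400 kJ
Q2 (latent) = 8.1470 * 309.1440 = 2518.5962 kJ
Q3 (sensible, liquid) = 8.1470 * 3.0720 * 75.2640 = 1883.6761 kJ
Q_total = 4474.9122 kJ

4474.9122 kJ


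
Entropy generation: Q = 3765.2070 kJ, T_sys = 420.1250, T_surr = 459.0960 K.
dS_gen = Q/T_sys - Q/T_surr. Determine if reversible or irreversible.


dS_sys = 3765.2070/420.1250 = 8.9621 kJ/K
dS_surr = -3765.2070/459.0960 = -8.2014 kJ/K
dS_gen = 8.9621 - 8.2014 = 0.7608 kJ/K (irreversible)

dS_gen = 0.7608 kJ/K, irreversible


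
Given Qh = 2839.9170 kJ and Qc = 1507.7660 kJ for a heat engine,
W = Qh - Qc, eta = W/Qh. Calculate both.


W = 2839.9170 - 1507.7660 = 1332.1510 kJ
eta = 1332.1510 / 2839.9170 = 0.4691 = 46.9081%

W = 1332.1510 kJ, eta = 46.9081%


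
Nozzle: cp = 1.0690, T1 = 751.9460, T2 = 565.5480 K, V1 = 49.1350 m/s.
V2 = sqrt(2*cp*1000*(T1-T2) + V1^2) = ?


dT = 186.3980 K
2*cp*1000*dT = 398518.9240
V1^2 = 2414.2482
V2 = sqrt(400933.1722) = 633.1928 m/s

633.1928 m/s


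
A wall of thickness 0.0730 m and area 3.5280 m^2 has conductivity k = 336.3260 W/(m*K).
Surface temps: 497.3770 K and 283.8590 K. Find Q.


dT = 213.5180 K
Q = 336.3260 * 3.5280 * 213.5180 / 0.0730 = 3470568.7449 W

3470568.7449 W


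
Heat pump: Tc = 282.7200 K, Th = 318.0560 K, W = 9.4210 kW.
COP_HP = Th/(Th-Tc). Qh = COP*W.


COP = 318.0560 / 35.3360 = 9.0009
Qh = 9.0009 * 9.4210 = 84.7975 kW

COP = 9.0009, Qh = 84.7975 kW


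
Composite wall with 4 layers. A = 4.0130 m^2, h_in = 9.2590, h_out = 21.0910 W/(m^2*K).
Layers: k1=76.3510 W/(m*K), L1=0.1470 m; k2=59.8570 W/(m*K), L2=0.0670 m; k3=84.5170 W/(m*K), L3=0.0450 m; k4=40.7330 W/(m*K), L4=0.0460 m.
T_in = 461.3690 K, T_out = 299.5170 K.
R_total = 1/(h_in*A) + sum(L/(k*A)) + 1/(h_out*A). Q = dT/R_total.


R_conv_in = 1/(9.2590*4.0130) = 0.0269
R_1 = 0.1470/(76.3510*4.0130) = 0.0005
R_2 = 0.0670/(59.8570*4.0130) = 0.0003
R_3 = 0.0450/(84.5170*4.0130) = 0.0001
R_4 = 0.0460/(40.7330*4.0130) = 0.0003
R_conv_out = 1/(21.0910*4.0130) = 0.0118
R_total = 0.0399 K/W
Q = 161.8520 / 0.0399 = 4056.3320 W

R_total = 0.0399 K/W, Q = 4056.3320 W


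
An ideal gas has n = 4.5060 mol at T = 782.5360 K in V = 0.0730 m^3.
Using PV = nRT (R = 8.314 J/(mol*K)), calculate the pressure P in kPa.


P = nRT/V = 4.5060 * 8.314 * 782.5360 / 0.0730
= 29316.0554 / 0.0730 = 401589.7999 Pa = 401.5898 kPa

401.5898 kPa


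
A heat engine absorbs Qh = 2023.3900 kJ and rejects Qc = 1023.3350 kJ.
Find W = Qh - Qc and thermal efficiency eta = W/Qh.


W = 2023.3900 - 1023.3350 = 1000.0550 kJ
eta = 1000.0550 / 2023.3900 = 0.4942 = 49.4247%

W = 1000.0550 kJ, eta = 49.4247%


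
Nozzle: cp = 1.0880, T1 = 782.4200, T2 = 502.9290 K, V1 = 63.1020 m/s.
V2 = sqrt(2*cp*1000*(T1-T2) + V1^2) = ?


dT = 279.4910 K
2*cp*1000*dT = 608172.4160
V1^2 = 3981.8624
V2 = sqrt(612154.2784) = 782.4029 m/s

782.4029 m/s


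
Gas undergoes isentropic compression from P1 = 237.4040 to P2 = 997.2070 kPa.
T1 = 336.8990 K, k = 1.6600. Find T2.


(k-1)/k = 0.3976
(P2/P1)^exp = 1.7694
T2 = 336.8990 * 1.7694 = 596.0967 K

596.0967 K


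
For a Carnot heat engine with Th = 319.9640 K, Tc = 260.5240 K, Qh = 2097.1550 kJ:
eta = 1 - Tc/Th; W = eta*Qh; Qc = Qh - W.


eta = 1 - 260.5240/319.9640 = 0.1858
W = 0.1858 * 2097.1550 = 389.5904 kJ
Qc = 2097.1550 - 389.5904 = 1707.5646 kJ

eta = 18.5771%, W = 389.5904 kJ, Qc = 1707.5646 kJ
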